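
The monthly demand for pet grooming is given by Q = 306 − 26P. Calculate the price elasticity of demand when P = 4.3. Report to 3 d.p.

At P = 4.3, Q = 194.200.
dQ/dP = −26.
ε = (dQ/dP)(P/Q) = (-26)(4.3/194.200).

-0.576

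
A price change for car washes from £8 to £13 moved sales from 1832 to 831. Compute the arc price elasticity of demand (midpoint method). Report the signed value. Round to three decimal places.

-1.579

ΔQ = 831 − 1832 = -1001; ΔP = 13 − 8 = 5.
Midpoints: P̄ = 10.50, Q̄ = 1331.5.
ε = (ΔQ/ΔP)(P̄/Q̄) = (-1001/5)(10.50/1331.5).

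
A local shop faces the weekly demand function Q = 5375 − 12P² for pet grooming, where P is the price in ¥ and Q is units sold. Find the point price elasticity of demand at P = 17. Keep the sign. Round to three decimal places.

-3.637

At P = 17, Q = 1907.
dQ/dP = −24P = -408.
ε = (dQ/dP)(P/Q) = (-408)(17/1907).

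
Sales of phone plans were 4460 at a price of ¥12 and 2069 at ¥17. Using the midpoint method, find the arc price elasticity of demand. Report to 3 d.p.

-2.124

ΔQ = 2069 − 4460 = -2391; ΔP = 17 − 12 = 5.
Midpoints: P̄ = 14.50, Q̄ = 3264.5.
ε = (ΔQ/ΔP)(P̄/Q̄) = (-2391/5)(14.50/3264.5).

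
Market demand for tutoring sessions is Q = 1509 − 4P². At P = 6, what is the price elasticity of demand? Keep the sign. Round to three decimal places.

At P = 6, Q = 1365.
dQ/dP = −8P = -48.
ε = (dQ/dP)(P/Q) = (-48)(6/1365).
|ε| < 1, so demand is inelastic at this price.

-0.211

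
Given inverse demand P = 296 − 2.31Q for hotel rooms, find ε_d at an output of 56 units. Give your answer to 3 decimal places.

At Q = 56, P = 296 − 2.31(56) = 166.64.
dP/dQ = −2.31, so dQ/dP = 1/(−2.31) = -0.433.
ε = (dQ/dP)(P/Q) = (-0.433)(166.64/56).

-1.288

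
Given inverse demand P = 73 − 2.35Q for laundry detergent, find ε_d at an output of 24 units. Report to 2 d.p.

-0.29

At Q = 24, P = 73 − 2.35(24) = 16.60.
dP/dQ = −2.35, so dQ/dP = 1/(−2.35) = -0.426.
ε = (dQ/dP)(P/Q) = (-0.426)(16.60/24).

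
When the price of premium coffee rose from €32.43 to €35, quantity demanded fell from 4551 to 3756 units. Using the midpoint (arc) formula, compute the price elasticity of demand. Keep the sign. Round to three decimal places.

ΔQ = 3756 − 4551 = -795; ΔP = 35 − 32.43 = 2.57.
Midpoints: P̄ = 33.72, Q̄ = 4153.5.
ε = (ΔQ/ΔP)(P̄/Q̄) = (-795/2.57)(33.72/4153.5).

-2.511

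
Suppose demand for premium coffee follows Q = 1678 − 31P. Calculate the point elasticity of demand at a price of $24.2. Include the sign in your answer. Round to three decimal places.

-0.809

At P = 24.2, Q = 927.800.
dQ/dP = −31.
ε = (dQ/dP)(P/Q) = (-31)(24.2/927.800).
|ε| < 1, so demand is inelastic at this price.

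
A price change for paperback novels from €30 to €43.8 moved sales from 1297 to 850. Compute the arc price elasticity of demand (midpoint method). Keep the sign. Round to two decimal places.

ΔQ = 850 − 1297 = -447; ΔP = 43.8 − 30 = 13.8.
Midpoints: P̄ = 36.90, Q̄ = 1073.5.
ε = (ΔQ/ΔP)(P̄/Q̄) = (-447/13.8)(36.90/1073.5).

-1.11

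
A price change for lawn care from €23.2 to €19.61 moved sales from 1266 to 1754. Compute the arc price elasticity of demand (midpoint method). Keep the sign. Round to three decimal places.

-1.927

ΔQ = 1754 − 1266 = 488; ΔP = 19.61 − 23.2 = -3.59.
Midpoints: P̄ = 21.41, Q̄ = 1510.0.
ε = (ΔQ/ΔP)(P̄/Q̄) = (488/-3.59)(21.41/1510.0).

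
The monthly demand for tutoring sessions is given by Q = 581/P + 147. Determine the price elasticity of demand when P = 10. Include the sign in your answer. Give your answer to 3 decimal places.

-0.283

At P = 10, Q = 205.100.
dQ/dP = −581/P² = -5.810.
ε = (dQ/dP)(P/Q) = (-5.810)(10/205.100).
|ε| < 1, so demand is inelastic at this price.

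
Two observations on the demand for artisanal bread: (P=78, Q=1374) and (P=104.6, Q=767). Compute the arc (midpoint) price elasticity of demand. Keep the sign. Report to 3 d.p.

-1.946

ΔQ = 767 − 1374 = -607; ΔP = 104.6 − 78 = 26.6.
Midpoints: P̄ = 91.30, Q̄ = 1070.5.
ε = (ΔQ/ΔP)(P̄/Q̄) = (-607/26.6)(91.30/1070.5).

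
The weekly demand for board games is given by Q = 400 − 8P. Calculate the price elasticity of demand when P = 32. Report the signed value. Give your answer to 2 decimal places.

-1.78

At P = 32, Q = 144.
dQ/dP = −8.
ε = (dQ/dP)(P/Q) = (-8)(32/144).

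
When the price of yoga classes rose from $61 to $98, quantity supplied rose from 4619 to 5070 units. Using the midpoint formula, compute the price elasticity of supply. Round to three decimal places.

0.200

ΔQ = 5070 − 4619 = 451; ΔP = 98 − 61 = 37.
Midpoints: P̄ = 79.50, Q̄ = 4844.5.
ε_s = (ΔQ/ΔP)(P̄/Q̄) = (451/37)(79.50/4844.5).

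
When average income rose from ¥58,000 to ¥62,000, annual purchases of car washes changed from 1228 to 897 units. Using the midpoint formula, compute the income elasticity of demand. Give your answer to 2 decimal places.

-4.67

ΔQ = -331, ΔI = 4000. Midpoints: Ī = 60,000, Q̄ = 1062.5.
ε_I = (ΔQ/ΔI)(Ī/Q̄) = (-331/4000)(60000/1062.5).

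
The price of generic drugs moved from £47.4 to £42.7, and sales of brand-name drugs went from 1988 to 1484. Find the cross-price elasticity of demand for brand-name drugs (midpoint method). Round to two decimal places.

ΔQ_x = 1484 − 1988 = -504; ΔP_y = 42.7 − 47.4 = -4.7.
Midpoints: P̄_y = 45.05, Q̄_x = 1736.0.
ε_xy = (ΔQ_x/ΔP_y)(P̄_y/Q̄_x) = (-504/-4.7)(45.05/1736.0).

2.78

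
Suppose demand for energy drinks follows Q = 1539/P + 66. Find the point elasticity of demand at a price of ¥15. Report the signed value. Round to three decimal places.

At P = 15, Q = 168.600.
dQ/dP = −1539/P² = -6.840.
ε = (dQ/dP)(P/Q) = (-6.840)(15/168.600).

-0.609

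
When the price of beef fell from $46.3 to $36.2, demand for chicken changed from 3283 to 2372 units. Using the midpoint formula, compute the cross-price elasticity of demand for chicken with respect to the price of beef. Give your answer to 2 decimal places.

1.32

ΔQ_x = 2372 − 3283 = -911; ΔP_y = 36.2 − 46.3 = -10.1.
Midpoints: P̄_y = 41.25, Q̄_x = 2827.5.
ε_xy = (ΔQ_x/ΔP_y)(P̄_y/Q̄_x) = (-911/-10.1)(41.25/2827.5).
ε_xy > 0, so the goods are substitutes.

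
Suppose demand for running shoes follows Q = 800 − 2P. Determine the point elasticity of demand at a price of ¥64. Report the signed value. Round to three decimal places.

At P = 64, Q = 672.
dQ/dP = −2.
ε = (dQ/dP)(P/Q) = (-2)(64/672).

-0.190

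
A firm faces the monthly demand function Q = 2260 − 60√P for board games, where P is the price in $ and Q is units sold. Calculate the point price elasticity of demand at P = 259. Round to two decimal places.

-0.37

At P = 259, Q = 1294.391.
dQ/dP = −60/(2√P) = -1.864.
ε = (dQ/dP)(P/Q) = (-1.864)(259/1294.391).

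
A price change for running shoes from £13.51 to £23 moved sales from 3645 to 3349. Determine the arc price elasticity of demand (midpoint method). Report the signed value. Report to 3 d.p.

-0.163

ΔQ = 3349 − 3645 = -296; ΔP = 23 − 13.51 = 9.49.
Midpoints: P̄ = 18.25, Q̄ = 3497.0.
ε = (ΔQ/ΔP)(P̄/Q̄) = (-296/9.49)(18.25/3497.0).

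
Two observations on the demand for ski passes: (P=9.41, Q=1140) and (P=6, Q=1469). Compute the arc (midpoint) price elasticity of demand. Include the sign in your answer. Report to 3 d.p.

ΔQ = 1469 − 1140 = 329; ΔP = 6 − 9.41 = -3.41.
Midpoints: P̄ = 7.71, Q̄ = 1304.5.
ε = (ΔQ/ΔP)(P̄/Q̄) = (329/-3.41)(7.71/1304.5).

-0.570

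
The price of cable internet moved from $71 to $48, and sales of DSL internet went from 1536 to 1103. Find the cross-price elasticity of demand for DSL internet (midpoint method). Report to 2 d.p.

0.85

ΔQ_x = 1103 − 1536 = -433; ΔP_y = 48 − 71 = -23.
Midpoints: P̄_y = 59.50, Q̄_x = 1319.5.
ε_xy = (ΔQ_x/ΔP_y)(P̄_y/Q̄_x) = (-433/-23)(59.50/1319.5).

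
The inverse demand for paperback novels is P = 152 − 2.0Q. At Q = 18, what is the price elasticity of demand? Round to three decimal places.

At Q = 18, P = 152 − 2.0(18) = 116.00.
dP/dQ = −2.0, so dQ/dP = 1/(−2.0) = -0.500.
ε = (dQ/dP)(P/Q) = (-0.500)(116.00/18).

-3.222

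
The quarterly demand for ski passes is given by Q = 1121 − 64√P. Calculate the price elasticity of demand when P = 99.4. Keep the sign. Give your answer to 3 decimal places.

At P = 99.4, Q = 482.923.
dQ/dP = −64/(2√P) = -3.210.
ε = (dQ/dP)(P/Q) = (-3.210)(99.4/482.923).
|ε| < 1, so demand is inelastic at this price.

-0.661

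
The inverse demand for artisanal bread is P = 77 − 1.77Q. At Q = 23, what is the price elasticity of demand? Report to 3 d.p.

-0.891

At Q = 23, P = 77 − 1.77(23) = 36.29.
dP/dQ = −1.77, so dQ/dP = 1/(−1.77) = -0.565.
ε = (dQ/dP)(P/Q) = (-0.565)(36.29/23).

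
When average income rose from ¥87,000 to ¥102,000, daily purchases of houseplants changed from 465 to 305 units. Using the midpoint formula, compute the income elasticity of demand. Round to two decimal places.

-2.62

ΔQ = -160, ΔI = 15000. Midpoints: Ī = 94,500, Q̄ = 385.0.
ε_I = (ΔQ/ΔI)(Ī/Q̄) = (-160/15000)(94500/385.0).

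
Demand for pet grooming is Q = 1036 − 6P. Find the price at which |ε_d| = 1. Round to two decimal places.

86.33

For linear demand Q = a − bP, ε = −bP/(a − bP). |ε| = 1 when bP = a − bP, i.e. P = a/(2b).
P = 1036/(2·6) = 1036/12 = 86.3333.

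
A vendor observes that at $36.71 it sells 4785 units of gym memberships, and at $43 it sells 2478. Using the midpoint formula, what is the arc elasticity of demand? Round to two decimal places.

ΔQ = 2478 − 4785 = -2307; ΔP = 43 − 36.71 = 6.29.
Midpoints: P̄ = 39.86, Q̄ = 3631.5.
ε = (ΔQ/ΔP)(P̄/Q̄) = (-2307/6.29)(39.86/3631.5).

-4.03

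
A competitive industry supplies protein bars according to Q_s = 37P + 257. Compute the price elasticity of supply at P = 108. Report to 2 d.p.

0.94

At P = 108, Q_s = 4253.
dQ_s/dP = 37.
ε_s = (dQ_s/dP)(P/Q_s) = (37)(108/4253).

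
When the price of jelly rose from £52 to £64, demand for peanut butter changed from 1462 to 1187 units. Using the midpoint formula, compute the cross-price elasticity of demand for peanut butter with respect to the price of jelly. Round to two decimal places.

ΔQ_x = 1187 − 1462 = -275; ΔP_y = 64 − 52 = 12.
Midpoints: P̄_y = 58.00, Q̄_x = 1324.5.
ε_xy = (ΔQ_x/ΔP_y)(P̄_y/Q̄_x) = (-275/12)(58.00/1324.5).

-1.00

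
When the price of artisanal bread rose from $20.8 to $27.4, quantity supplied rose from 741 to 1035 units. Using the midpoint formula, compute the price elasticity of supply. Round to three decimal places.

ΔQ = 1035 − 741 = 294; ΔP = 27.4 − 20.8 = 6.6.
Midpoints: P̄ = 24.10, Q̄ = 888.0.
ε_s = (ΔQ/ΔP)(P̄/Q̄) = (294/6.6)(24.10/888.0).

1.209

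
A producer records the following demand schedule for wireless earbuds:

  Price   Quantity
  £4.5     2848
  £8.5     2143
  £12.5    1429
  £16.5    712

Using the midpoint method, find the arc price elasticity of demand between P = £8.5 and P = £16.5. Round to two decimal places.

-1.57

At P = 8.5, Q = 2143; at P = 16.5, Q = 712.
ΔQ = -1431, ΔP = 8.0. Midpoints: P̄ = 12.50, Q̄ = 1427.5.
ε = (ΔQ/ΔP)(P̄/Q̄) = (-1431/8.0)(12.50/1427.5).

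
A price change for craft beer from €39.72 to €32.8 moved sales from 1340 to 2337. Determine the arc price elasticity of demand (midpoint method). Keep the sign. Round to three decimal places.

-2.842

ΔQ = 2337 − 1340 = 997; ΔP = 32.8 − 39.72 = -6.92.
Midpoints: P̄ = 36.26, Q̄ = 1838.5.
ε = (ΔQ/ΔP)(P̄/Q̄) = (997/-6.92)(36.26/1838.5).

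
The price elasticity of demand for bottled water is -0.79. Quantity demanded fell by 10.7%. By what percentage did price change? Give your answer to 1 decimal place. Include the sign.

%ΔP ≈ %ΔQ / ε = (-10.7%)/(-0.79) = 13.54%.

13.5%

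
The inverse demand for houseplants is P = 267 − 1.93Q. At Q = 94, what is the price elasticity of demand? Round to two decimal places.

At Q = 94, P = 267 − 1.93(94) = 85.58.
dP/dQ = −1.93, so dQ/dP = 1/(−1.93) = -0.518.
ε = (dQ/dP)(P/Q) = (-0.518)(85.58/94).

-0.47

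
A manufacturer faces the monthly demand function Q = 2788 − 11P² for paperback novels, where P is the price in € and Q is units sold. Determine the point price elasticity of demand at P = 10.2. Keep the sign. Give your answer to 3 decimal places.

-1.393

At P = 10.2, Q = 1643.560.
dQ/dP = −22P = -224.400.
ε = (dQ/dP)(P/Q) = (-224.400)(10.2/1643.560).
|ε| > 1, so demand is elastic at this price.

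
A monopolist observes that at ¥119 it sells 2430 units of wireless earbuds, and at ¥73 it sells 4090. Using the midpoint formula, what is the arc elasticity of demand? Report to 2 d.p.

ΔQ = 4090 − 2430 = 1660; ΔP = 73 − 119 = -46.
Midpoints: P̄ = 96.00, Q̄ = 3260.0.
ε = (ΔQ/ΔP)(P̄/Q̄) = (1660/-46)(96.00/3260.0).

-1.06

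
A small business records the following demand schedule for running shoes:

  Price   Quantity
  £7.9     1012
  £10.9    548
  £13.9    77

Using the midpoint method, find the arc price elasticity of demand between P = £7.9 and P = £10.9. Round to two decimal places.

At P = 7.9, Q = 1012; at P = 10.9, Q = 548.
ΔQ = -464, ΔP = 3.0. Midpoints: P̄ = 9.40, Q̄ = 780.0.
ε = (ΔQ/ΔP)(P̄/Q̄) = (-464/3.0)(9.40/780.0).

-1.86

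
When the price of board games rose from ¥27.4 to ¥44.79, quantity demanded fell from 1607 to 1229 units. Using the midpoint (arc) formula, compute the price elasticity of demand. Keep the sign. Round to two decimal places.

ΔQ = 1229 − 1607 = -378; ΔP = 44.79 − 27.4 = 17.39.
Midpoints: P̄ = 36.09, Q̄ = 1418.0.
ε = (ΔQ/ΔP)(P̄/Q̄) = (-378/17.39)(36.09/1418.0).

-0.55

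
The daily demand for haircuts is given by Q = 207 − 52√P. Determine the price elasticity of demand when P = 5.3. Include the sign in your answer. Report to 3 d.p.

At P = 5.3, Q = 87.287.
dQ/dP = −52/(2√P) = -11.294.
ε = (dQ/dP)(P/Q) = (-11.294)(5.3/87.287).

-0.686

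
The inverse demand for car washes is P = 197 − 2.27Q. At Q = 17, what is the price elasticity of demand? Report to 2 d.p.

-4.10

At Q = 17, P = 197 − 2.27(17) = 158.41.
dP/dQ = −2.27, so dQ/dP = 1/(−2.27) = -0.441.
ε = (dQ/dP)(P/Q) = (-0.441)(158.41/17).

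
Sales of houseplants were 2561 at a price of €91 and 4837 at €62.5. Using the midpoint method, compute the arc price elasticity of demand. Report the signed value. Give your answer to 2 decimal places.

ΔQ = 4837 − 2561 = 2276; ΔP = 62.5 − 91 = -28.5.
Midpoints: P̄ = 76.75, Q̄ = 3699.0.
ε = (ΔQ/ΔP)(P̄/Q̄) = (2276/-28.5)(76.75/3699.0).

-1.66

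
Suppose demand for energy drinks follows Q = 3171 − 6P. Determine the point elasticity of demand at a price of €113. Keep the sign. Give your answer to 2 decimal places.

-0.27

At P = 113, Q = 2493.
dQ/dP = −6.
ε = (dQ/dP)(P/Q) = (-6)(113/2493).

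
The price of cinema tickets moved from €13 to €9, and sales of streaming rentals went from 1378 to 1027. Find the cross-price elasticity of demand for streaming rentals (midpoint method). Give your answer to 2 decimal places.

0.80

ΔQ_x = 1027 − 1378 = -351; ΔP_y = 9 − 13 = -4.
Midpoints: P̄_y = 11.00, Q̄_x = 1202.5.
ε_xy = (ΔQ_x/ΔP_y)(P̄_y/Q̄_x) = (-351/-4)(11.00/1202.5).
ε_xy > 0, so the goods are substitutes.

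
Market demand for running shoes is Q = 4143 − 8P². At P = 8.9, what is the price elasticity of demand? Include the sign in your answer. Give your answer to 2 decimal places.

-0.36

At P = 8.9, Q = 3509.320.
dQ/dP = −16P = -142.400.
ε = (dQ/dP)(P/Q) = (-142.400)(8.9/3509.320).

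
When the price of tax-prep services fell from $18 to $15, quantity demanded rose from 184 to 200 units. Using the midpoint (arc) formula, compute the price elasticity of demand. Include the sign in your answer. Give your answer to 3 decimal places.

-0.458

ΔQ = 200 − 184 = 16; ΔP = 15 − 18 = -3.
Midpoints: P̄ = 16.50, Q̄ = 192.0.
ε = (ΔQ/ΔP)(P̄/Q̄) = (16/-3)(16.50/192.0).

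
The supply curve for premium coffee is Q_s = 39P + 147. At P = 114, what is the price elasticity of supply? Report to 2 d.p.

0.97

At P = 114, Q_s = 4593.
dQ_s/dP = 39.
ε_s = (dQ_s/dP)(P/Q_s) = (39)(114/4593).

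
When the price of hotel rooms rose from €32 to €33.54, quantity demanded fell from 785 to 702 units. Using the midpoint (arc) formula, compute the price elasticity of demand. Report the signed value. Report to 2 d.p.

ΔQ = 702 − 785 = -83; ΔP = 33.54 − 32 = 1.54.
Midpoints: P̄ = 32.77, Q̄ = 743.5.
ε = (ΔQ/ΔP)(P̄/Q̄) = (-83/1.54)(32.77/743.5).

-2.38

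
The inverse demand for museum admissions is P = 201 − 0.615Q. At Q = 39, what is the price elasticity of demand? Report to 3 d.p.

At Q = 39, P = 201 − 0.615(39) = 177.01.
dP/dQ = −0.615, so dQ/dP = 1/(−0.615) = -1.626.
ε = (dQ/dP)(P/Q) = (-1.626)(177.01/39).

-7.380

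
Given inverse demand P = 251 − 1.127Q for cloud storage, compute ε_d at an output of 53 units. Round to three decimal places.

At Q = 53, P = 251 − 1.127(53) = 191.27.
dP/dQ = −1.127, so dQ/dP = 1/(−1.127) = -0.887.
ε = (dQ/dP)(P/Q) = (-0.887)(191.27/53).

-3.202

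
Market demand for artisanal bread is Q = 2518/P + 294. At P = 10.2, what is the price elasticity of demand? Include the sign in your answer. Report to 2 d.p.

At P = 10.2, Q = 540.863.
dQ/dP = −2518/P² = -24.202.
ε = (dQ/dP)(P/Q) = (-24.202)(10.2/540.863).
|ε| < 1, so demand is inelastic at this price.

-0.46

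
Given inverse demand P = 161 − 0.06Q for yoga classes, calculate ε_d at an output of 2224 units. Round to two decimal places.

At Q = 2224, P = 161 − 0.06(2224) = 27.56.
dP/dQ = −0.06, so dQ/dP = 1/(−0.06) = -16.667.
ε = (dQ/dP)(P/Q) = (-16.667)(27.56/2224).

-0.21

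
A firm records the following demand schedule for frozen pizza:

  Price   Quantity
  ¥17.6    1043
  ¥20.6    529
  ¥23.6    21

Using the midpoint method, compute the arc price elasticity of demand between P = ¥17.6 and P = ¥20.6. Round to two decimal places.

-4.16

At P = 17.6, Q = 1043; at P = 20.6, Q = 529.
ΔQ = -514, ΔP = 3.0. Midpoints: P̄ = 19.10, Q̄ = 786.0.
ε = (ΔQ/ΔP)(P̄/Q̄) = (-514/3.0)(19.10/786.0).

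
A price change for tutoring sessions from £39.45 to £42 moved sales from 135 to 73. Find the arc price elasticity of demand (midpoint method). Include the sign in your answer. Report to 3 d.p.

-9.521

ΔQ = 73 − 135 = -62; ΔP = 42 − 39.45 = 2.55.
Midpoints: P̄ = 40.73, Q̄ = 104.0.
ε = (ΔQ/ΔP)(P̄/Q̄) = (-62/2.55)(40.73/104.0).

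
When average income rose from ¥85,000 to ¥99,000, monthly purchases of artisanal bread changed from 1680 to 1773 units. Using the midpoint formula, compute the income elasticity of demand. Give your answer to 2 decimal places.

ΔQ = 93, ΔI = 14000. Midpoints: Ī = 92,000, Q̄ = 1726.5.
ε_I = (ΔQ/ΔI)(Ī/Q̄) = (93/14000)(92000/1726.5).
ε_I > 0, so the good is normal.

0.35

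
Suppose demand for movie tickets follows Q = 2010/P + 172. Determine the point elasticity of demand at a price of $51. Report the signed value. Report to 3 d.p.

At P = 51, Q = 211.412.
dQ/dP = −2010/P² = -0.773.
ε = (dQ/dP)(P/Q) = (-0.773)(51/211.412).

-0.186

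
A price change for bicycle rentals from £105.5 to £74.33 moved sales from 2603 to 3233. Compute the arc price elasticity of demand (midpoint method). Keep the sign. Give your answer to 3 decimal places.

ΔQ = 3233 − 2603 = 630; ΔP = 74.33 − 105.5 = -31.17.
Midpoints: P̄ = 89.91, Q̄ = 2918.0.
ε = (ΔQ/ΔP)(P̄/Q̄) = (630/-31.17)(89.91/2918.0).

-0.623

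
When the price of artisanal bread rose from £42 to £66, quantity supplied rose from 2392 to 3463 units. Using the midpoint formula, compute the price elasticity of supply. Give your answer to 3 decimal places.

0.823

ΔQ = 3463 − 2392 = 1071; ΔP = 66 − 42 = 24.
Midpoints: P̄ = 54.00, Q̄ = 2927.5.
ε_s = (ΔQ/ΔP)(P̄/Q̄) = (1071/24)(54.00/2927.5).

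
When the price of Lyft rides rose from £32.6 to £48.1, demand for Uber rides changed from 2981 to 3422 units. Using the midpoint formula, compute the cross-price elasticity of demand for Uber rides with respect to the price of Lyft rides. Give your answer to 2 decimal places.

0.36

ΔQ_x = 3422 − 2981 = 441; ΔP_y = 48.1 − 32.6 = 15.5.
Midpoints: P̄_y = 40.35, Q̄_x = 3201.5.
ε_xy = (ΔQ_x/ΔP_y)(P̄_y/Q̄_x) = (441/15.5)(40.35/3201.5).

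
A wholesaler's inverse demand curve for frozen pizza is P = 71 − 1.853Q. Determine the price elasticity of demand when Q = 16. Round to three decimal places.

At Q = 16, P = 71 − 1.853(16) = 41.35.
dP/dQ = −1.853, so dQ/dP = 1/(−1.853) = -0.540.
ε = (dQ/dP)(P/Q) = (-0.540)(41.35/16).

-1.395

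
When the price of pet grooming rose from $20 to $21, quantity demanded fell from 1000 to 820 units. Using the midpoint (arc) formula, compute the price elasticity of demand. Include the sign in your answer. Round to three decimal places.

ΔQ = 820 − 1000 = -180; ΔP = 21 − 20 = 1.
Midpoints: P̄ = 20.50, Q̄ = 910.0.
ε = (ΔQ/ΔP)(P̄/Q̄) = (-180/1)(20.50/910.0).

-4.055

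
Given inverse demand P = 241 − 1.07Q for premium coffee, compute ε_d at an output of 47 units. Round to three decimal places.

At Q = 47, P = 241 − 1.07(47) = 190.71.
dP/dQ = −1.07, so dQ/dP = 1/(−1.07) = -0.935.
ε = (dQ/dP)(P/Q) = (-0.935)(190.71/47).

-3.792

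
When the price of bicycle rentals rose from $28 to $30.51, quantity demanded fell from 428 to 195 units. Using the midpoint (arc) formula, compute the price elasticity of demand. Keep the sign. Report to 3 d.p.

ΔQ = 195 − 428 = -233; ΔP = 30.51 − 28 = 2.51.
Midpoints: P̄ = 29.26, Q̄ = 311.5.
ε = (ΔQ/ΔP)(P̄/Q̄) = (-233/2.51)(29.26/311.5).

-8.718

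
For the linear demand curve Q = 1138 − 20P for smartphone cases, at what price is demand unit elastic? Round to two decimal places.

28.45

For linear demand Q = a − bP, ε = −bP/(a − bP). |ε| = 1 when bP = a − bP, i.e. P = a/(2b).
P = 1138/(2·20) = 1138/40 = 28.4500.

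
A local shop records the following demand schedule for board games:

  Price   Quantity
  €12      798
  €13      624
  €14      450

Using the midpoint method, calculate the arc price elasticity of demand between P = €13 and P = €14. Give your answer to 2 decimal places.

-4.37

At P = 13, Q = 624; at P = 14, Q = 450.
ΔQ = -174, ΔP = 1. Midpoints: P̄ = 13.50, Q̄ = 537.0.
ε = (ΔQ/ΔP)(P̄/Q̄) = (-174/1)(13.50/537.0).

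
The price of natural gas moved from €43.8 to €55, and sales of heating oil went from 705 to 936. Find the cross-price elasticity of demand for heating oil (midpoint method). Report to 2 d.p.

ΔQ_x = 936 − 705 = 231; ΔP_y = 55 − 43.8 = 11.2.
Midpoints: P̄_y = 49.40, Q̄_x = 820.5.
ε_xy = (ΔQ_x/ΔP_y)(P̄_y/Q̄_x) = (231/11.2)(49.40/820.5).
ε_xy > 0, so the goods are substitutes.

1.24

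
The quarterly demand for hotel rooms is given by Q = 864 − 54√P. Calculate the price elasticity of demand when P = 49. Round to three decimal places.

-0.389

At P = 49, Q = 486.
dQ/dP = −54/(2√P) = -3.857.
ε = (dQ/dP)(P/Q) = (-3.857)(49/486).
|ε| < 1, so demand is inelastic at this price.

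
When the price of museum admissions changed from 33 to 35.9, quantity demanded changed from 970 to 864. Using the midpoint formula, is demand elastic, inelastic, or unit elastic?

elastic

Arc ε ≈ -1.373.
|ε| = 1.37 > 1.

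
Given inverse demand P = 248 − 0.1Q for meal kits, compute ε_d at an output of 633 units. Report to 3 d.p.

-2.918

At Q = 633, P = 248 − 0.1(633) = 184.70.
dP/dQ = −0.1, so dQ/dP = 1/(−0.1) = -10.000.
ε = (dQ/dP)(P/Q) = (-10.000)(184.70/633).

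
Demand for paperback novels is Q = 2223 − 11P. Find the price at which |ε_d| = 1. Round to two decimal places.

For linear demand Q = a − bP, ε = −bP/(a − bP). |ε| = 1 when bP = a − bP, i.e. P = a/(2b).
P = 2223/(2·11) = 2223/22 = 101.0455.

101.05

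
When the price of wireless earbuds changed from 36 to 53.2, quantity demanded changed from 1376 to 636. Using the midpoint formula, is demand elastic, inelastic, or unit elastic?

Arc ε ≈ -1.907.
|ε| = 1.91 > 1.

elastic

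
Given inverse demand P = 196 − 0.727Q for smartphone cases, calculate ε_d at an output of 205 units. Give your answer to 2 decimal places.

-0.32

At Q = 205, P = 196 − 0.727(205) = 46.97.
dP/dQ = −0.727, so dQ/dP = 1/(−0.727) = -1.376.
ε = (dQ/dP)(P/Q) = (-1.376)(46.97/205).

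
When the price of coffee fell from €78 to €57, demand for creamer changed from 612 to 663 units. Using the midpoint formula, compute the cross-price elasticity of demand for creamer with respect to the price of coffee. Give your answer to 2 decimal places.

ΔQ_x = 663 − 612 = 51; ΔP_y = 57 − 78 = -21.
Midpoints: P̄_y = 67.50, Q̄_x = 637.5.
ε_xy = (ΔQ_x/ΔP_y)(P̄_y/Q̄_x) = (51/-21)(67.50/637.5).

-0.26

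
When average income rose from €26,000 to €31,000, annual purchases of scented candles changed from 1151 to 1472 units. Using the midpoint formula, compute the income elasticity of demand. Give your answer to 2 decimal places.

1.40

ΔQ = 321, ΔI = 5000. Midpoints: Ī = 28,500, Q̄ = 1311.5.
ε_I = (ΔQ/ΔI)(Ī/Q̄) = (321/5000)(28500/1311.5).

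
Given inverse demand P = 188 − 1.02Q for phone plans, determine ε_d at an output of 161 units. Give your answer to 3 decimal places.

At Q = 161, P = 188 − 1.02(161) = 23.78.
dP/dQ = −1.02, so dQ/dP = 1/(−1.02) = -0.980.
ε = (dQ/dP)(P/Q) = (-0.980)(23.78/161).

-0.145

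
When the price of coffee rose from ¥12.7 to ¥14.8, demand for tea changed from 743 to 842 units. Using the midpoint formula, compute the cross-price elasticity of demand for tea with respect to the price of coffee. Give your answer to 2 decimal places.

ΔQ_x = 842 − 743 = 99; ΔP_y = 14.8 − 12.7 = 2.1.
Midpoints: P̄_y = 13.75, Q̄_x = 792.5.
ε_xy = (ΔQ_x/ΔP_y)(P̄_y/Q̄_x) = (99/2.1)(13.75/792.5).

0.82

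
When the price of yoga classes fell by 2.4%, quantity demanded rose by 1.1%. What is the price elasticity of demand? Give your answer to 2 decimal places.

ε = %ΔQ / %ΔP = (1.1)/(-2.4) = -0.458.

-0.46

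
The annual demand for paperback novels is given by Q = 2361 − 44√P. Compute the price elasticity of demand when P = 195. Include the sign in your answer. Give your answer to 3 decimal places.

At P = 195, Q = 1746.573.
dQ/dP = −44/(2√P) = -1.575.
ε = (dQ/dP)(P/Q) = (-1.575)(195/1746.573).

-0.176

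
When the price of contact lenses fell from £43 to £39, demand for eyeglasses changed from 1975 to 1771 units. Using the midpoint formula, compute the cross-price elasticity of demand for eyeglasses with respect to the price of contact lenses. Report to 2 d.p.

ΔQ_x = 1771 − 1975 = -204; ΔP_y = 39 − 43 = -4.
Midpoints: P̄_y = 41.00, Q̄_x = 1873.0.
ε_xy = (ΔQ_x/ΔP_y)(P̄_y/Q̄_x) = (-204/-4)(41.00/1873.0).

1.12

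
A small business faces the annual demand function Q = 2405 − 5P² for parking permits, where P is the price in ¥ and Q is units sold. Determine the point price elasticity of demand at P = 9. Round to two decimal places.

-0.41

At P = 9, Q = 2000.
dQ/dP = −10P = -90.
ε = (dQ/dP)(P/Q) = (-90)(9/2000).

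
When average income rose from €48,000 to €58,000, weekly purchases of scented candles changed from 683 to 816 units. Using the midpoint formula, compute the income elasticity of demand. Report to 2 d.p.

0.94

ΔQ = 133, ΔI = 10000. Midpoints: Ī = 53,000, Q̄ = 749.5.
ε_I = (ΔQ/ΔI)(Ī/Q̄) = (133/10000)(53000/749.5).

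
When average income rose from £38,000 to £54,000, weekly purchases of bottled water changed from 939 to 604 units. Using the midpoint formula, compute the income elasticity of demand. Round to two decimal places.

-1.25

ΔQ = -335, ΔI = 16000. Midpoints: Ī = 46,000, Q̄ = 771.5.
ε_I = (ΔQ/ΔI)(Ī/Q̄) = (-335/16000)(46000/771.5).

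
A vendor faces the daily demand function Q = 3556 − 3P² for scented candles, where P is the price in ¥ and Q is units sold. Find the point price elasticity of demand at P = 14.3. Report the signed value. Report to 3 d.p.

At P = 14.3, Q = 2942.530.
dQ/dP = −6P = -85.800.
ε = (dQ/dP)(P/Q) = (-85.800)(14.3/2942.530).
|ε| < 1, so demand is inelastic at this price.

-0.417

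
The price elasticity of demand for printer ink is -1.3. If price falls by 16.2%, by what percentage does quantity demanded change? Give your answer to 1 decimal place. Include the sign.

21.1%

%ΔQ ≈ ε × %ΔP = (-1.3)(-16.2%) = 21.06%.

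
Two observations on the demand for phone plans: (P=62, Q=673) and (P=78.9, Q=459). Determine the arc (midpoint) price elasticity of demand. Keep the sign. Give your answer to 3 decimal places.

ΔQ = 459 − 673 = -214; ΔP = 78.9 − 62 = 16.9.
Midpoints: P̄ = 70.45, Q̄ = 566.0.
ε = (ΔQ/ΔP)(P̄/Q̄) = (-214/16.9)(70.45/566.0).

-1.576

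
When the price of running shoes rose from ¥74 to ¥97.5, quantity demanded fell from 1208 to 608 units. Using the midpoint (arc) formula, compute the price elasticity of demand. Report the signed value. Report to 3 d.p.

ΔQ = 608 − 1208 = -600; ΔP = 97.5 − 74 = 23.5.
Midpoints: P̄ = 85.75, Q̄ = 908.0.
ε = (ΔQ/ΔP)(P̄/Q̄) = (-600/23.5)(85.75/908.0).

-2.411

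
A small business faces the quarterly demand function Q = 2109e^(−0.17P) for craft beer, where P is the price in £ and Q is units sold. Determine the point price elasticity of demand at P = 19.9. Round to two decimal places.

-3.38

At P = 19.9, Q = 71.591.
dQ/dP = −0.17·2109e^(−0.17P) = −0.17Q = -12.170.
ε = (dQ/dP)(P/Q) = (-12.170)(19.9/71.591).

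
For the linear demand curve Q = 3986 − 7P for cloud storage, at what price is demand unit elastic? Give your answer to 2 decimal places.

284.71

For linear demand Q = a − bP, ε = −bP/(a − bP). |ε| = 1 when bP = a − bP, i.e. P = a/(2b).
P = 3986/(2·7) = 3986/14 = 284.7143.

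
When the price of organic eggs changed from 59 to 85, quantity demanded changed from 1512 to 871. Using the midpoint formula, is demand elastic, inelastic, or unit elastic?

Arc ε ≈ -1.490.
|ε| = 1.49 > 1.

elastic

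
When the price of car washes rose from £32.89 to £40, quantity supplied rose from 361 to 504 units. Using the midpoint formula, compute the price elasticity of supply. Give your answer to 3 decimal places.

ΔQ = 504 − 361 = 143; ΔP = 40 − 32.89 = 7.11.
Midpoints: P̄ = 36.45, Q̄ = 432.5.
ε_s = (ΔQ/ΔP)(P̄/Q̄) = (143/7.11)(36.45/432.5).

1.695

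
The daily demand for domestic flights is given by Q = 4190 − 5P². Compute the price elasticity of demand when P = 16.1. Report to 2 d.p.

-0.90

At P = 16.1, Q = 2893.950.
dQ/dP = −10P = -161.
ε = (dQ/dP)(P/Q) = (-161)(16.1/2893.950).
|ε| < 1, so demand is inelastic at this price.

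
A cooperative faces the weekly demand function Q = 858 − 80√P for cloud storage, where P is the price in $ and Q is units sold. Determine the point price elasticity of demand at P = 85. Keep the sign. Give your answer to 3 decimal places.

At P = 85, Q = 120.436.
dQ/dP = −80/(2√P) = -4.339.
ε = (dQ/dP)(P/Q) = (-4.339)(85/120.436).

-3.062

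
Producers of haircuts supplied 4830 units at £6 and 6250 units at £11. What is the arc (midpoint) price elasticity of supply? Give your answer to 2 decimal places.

ΔQ = 6250 − 4830 = 1420; ΔP = 11 − 6 = 5.
Midpoints: P̄ = 8.50, Q̄ = 5540.0.
ε_s = (ΔQ/ΔP)(P̄/Q̄) = (1420/5)(8.50/5540.0).

0.44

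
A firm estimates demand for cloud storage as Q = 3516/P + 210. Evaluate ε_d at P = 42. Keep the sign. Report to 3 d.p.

-0.285

At P = 42, Q = 293.714.
dQ/dP = −3516/P² = -1.993.
ε = (dQ/dP)(P/Q) = (-1.993)(42/293.714).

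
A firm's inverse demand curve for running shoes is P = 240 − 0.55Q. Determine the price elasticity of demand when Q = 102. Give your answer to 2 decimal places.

-3.28

At Q = 102, P = 240 − 0.55(102) = 183.90.
dP/dQ = −0.55, so dQ/dP = 1/(−0.55) = -1.818.
ε = (dQ/dP)(P/Q) = (-1.818)(183.90/102).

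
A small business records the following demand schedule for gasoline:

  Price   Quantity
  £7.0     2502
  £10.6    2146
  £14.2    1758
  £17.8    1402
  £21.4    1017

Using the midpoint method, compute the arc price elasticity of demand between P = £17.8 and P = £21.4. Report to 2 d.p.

-1.73

At P = 17.8, Q = 1402; at P = 21.4, Q = 1017.
ΔQ = -385, ΔP = 3.6. Midpoints: P̄ = 19.60, Q̄ = 1209.5.
ε = (ΔQ/ΔP)(P̄/Q̄) = (-385/3.6)(19.60/1209.5).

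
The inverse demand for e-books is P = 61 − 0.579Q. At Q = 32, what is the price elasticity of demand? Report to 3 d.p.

At Q = 32, P = 61 − 0.579(32) = 42.47.
dP/dQ = −0.579, so dQ/dP = 1/(−0.579) = -1.727.
ε = (dQ/dP)(P/Q) = (-1.727)(42.47/32).

-2.292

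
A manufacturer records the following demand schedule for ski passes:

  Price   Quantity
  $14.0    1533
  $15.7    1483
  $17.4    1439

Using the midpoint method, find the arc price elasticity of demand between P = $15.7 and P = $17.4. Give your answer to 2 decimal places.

At P = 15.7, Q = 1483; at P = 17.4, Q = 1439.
ΔQ = -44, ΔP = 1.7. Midpoints: P̄ = 16.55, Q̄ = 1461.0.
ε = (ΔQ/ΔP)(P̄/Q̄) = (-44/1.7)(16.55/1461.0).

-0.29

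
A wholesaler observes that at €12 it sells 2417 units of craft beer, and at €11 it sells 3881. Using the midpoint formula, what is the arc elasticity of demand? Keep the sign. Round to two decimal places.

-5.35

ΔQ = 3881 − 2417 = 1464; ΔP = 11 − 12 = -1.
Midpoints: P̄ = 11.50, Q̄ = 3149.0.
ε = (ΔQ/ΔP)(P̄/Q̄) = (1464/-1)(11.50/3149.0).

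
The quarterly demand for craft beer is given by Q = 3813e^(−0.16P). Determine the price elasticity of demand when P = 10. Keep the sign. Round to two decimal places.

-1.60

At P = 10, Q = 769.831.
dQ/dP = −0.16·3813e^(−0.16P) = −0.16Q = -123.173.
ε = (dQ/dP)(P/Q) = (-123.173)(10/769.831).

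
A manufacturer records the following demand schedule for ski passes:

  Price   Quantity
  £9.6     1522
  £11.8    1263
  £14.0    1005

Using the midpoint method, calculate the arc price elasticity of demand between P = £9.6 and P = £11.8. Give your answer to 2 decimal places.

-0.90

At P = 9.6, Q = 1522; at P = 11.8, Q = 1263.
ΔQ = -259, ΔP = 2.2. Midpoints: P̄ = 10.70, Q̄ = 1392.5.
ε = (ΔQ/ΔP)(P̄/Q̄) = (-259/2.2)(10.70/1392.5).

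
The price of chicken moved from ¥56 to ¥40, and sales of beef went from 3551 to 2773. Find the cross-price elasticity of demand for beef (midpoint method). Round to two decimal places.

0.74

ΔQ_x = 2773 − 3551 = -778; ΔP_y = 40 − 56 = -16.
Midpoints: P̄_y = 48.00, Q̄_x = 3162.0.
ε_xy = (ΔQ_x/ΔP_y)(P̄_y/Q̄_x) = (-778/-16)(48.00/3162.0).
ε_xy > 0, so the goods are substitutes.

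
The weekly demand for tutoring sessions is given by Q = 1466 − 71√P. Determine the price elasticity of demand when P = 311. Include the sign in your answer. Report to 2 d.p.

-2.93

At P = 311, Q = 213.901.
dQ/dP = −71/(2√P) = -2.013.
ε = (dQ/dP)(P/Q) = (-2.013)(311/213.901).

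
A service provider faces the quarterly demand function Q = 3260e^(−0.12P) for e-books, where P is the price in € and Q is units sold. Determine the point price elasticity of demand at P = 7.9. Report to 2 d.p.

-0.95

At P = 7.9, Q = 1263.300.
dQ/dP = −0.12·3260e^(−0.12P) = −0.12Q = -151.596.
ε = (dQ/dP)(P/Q) = (-151.596)(7.9/1263.300).
|ε| < 1, so demand is inelastic at this price.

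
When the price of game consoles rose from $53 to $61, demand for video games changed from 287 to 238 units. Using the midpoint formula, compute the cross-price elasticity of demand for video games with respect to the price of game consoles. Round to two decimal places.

ΔQ_x = 238 − 287 = -49; ΔP_y = 61 − 53 = 8.
Midpoints: P̄_y = 57.00, Q̄_x = 262.5.
ε_xy = (ΔQ_x/ΔP_y)(P̄_y/Q̄_x) = (-49/8)(57.00/262.5).
ε_xy < 0, so the goods are complements.

-1.33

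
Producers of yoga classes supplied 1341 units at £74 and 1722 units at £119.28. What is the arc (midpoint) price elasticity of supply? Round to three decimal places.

ΔQ = 1722 − 1341 = 381; ΔP = 119.28 − 74 = 45.28.
Midpoints: P̄ = 96.64, Q̄ = 1531.5.
ε_s = (ΔQ/ΔP)(P̄/Q̄) = (381/45.28)(96.64/1531.5).

0.531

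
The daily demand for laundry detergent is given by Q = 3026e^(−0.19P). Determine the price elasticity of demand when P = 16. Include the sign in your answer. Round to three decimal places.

-3.040

At P = 16, Q = 144.748.
dQ/dP = −0.19·3026e^(−0.19P) = −0.19Q = -27.502.
ε = (dQ/dP)(P/Q) = (-27.502)(16/144.748).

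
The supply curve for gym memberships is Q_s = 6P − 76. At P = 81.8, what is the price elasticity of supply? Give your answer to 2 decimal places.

At P = 81.8, Q_s = 414.80.
dQ_s/dP = 6.
ε_s = (dQ_s/dP)(P/Q_s) = (6)(81.8/414.80).

1.18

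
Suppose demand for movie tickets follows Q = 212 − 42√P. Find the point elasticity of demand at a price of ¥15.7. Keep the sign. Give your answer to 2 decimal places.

-1.83

At P = 15.7, Q = 45.582.
dQ/dP = −42/(2√P) = -5.300.
ε = (dQ/dP)(P/Q) = (-5.300)(15.7/45.582).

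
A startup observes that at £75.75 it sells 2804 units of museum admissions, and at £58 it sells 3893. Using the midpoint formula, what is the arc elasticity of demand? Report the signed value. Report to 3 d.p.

ΔQ = 3893 − 2804 = 1089; ΔP = 58 − 75.75 = -17.75.
Midpoints: P̄ = 66.88, Q̄ = 3348.5.
ε = (ΔQ/ΔP)(P̄/Q̄) = (1089/-17.75)(66.88/3348.5).

-1.225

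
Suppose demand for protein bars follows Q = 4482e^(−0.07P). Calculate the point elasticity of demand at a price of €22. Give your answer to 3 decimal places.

At P = 22, Q = 960.856.
dQ/dP = −0.07·4482e^(−0.07P) = −0.07Q = -67.260.
ε = (dQ/dP)(P/Q) = (-67.260)(22/960.856).

-1.540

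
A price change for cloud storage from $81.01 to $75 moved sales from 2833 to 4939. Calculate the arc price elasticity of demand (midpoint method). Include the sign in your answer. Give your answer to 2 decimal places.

ΔQ = 4939 − 2833 = 2106; ΔP = 75 − 81.01 = -6.01.
Midpoints: P̄ = 78.00, Q̄ = 3886.0.
ε = (ΔQ/ΔP)(P̄/Q̄) = (2106/-6.01)(78.00/3886.0).

-7.03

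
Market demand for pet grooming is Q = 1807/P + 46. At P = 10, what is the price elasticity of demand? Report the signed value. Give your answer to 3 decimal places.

-0.797

At P = 10, Q = 226.700.
dQ/dP = −1807/P² = -18.070.
ε = (dQ/dP)(P/Q) = (-18.070)(10/226.700).
|ε| < 1, so demand is inelastic at this price.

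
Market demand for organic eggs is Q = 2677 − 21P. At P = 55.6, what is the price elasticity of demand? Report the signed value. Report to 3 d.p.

At P = 55.6, Q = 1509.400.
dQ/dP = −21.
ε = (dQ/dP)(P/Q) = (-21)(55.6/1509.400).

-0.774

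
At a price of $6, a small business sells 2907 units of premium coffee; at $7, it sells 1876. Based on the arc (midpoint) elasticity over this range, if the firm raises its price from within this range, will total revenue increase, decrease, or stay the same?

decrease

Arc ε = (-1031/1)(6.50/2391.5) ≈ -2.802.
|ε| = 2.80 > 1, so demand is elastic. A price rise therefore reduces total revenue.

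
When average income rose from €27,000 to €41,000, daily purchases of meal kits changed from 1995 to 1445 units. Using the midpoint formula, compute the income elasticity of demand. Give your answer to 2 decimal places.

ΔQ = -550, ΔI = 14000. Midpoints: Ī = 34,000, Q̄ = 1720.0.
ε_I = (ΔQ/ΔI)(Ī/Q̄) = (-550/14000)(34000/1720.0).

-0.78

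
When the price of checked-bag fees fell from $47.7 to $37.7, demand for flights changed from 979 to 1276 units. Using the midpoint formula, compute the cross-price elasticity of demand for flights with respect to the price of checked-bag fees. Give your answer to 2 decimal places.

-1.12

ΔQ_x = 1276 − 979 = 297; ΔP_y = 37.7 − 47.7 = -10.
Midpoints: P̄_y = 42.70, Q̄_x = 1127.5.
ε_xy = (ΔQ_x/ΔP_y)(P̄_y/Q̄_x) = (297/-10)(42.70/1127.5).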